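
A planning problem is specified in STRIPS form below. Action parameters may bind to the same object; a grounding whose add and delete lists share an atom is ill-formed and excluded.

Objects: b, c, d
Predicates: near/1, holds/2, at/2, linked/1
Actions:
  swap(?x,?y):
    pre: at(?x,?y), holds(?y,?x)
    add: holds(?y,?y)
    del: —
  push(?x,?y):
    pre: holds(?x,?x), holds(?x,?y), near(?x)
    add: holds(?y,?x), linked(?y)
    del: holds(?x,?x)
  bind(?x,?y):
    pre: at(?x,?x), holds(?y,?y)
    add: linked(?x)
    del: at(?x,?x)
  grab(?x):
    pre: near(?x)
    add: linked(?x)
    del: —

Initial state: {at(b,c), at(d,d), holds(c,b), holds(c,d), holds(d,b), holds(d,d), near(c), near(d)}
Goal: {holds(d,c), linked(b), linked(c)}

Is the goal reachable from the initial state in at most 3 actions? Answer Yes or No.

1. swap(b,c)  →  {at(b,c), at(d,d), holds(c,b), holds(c,c), holds(c,d), holds(d,b), holds(d,d), near(c), near(d)}
2. push(c,d)  →  {at(b,c), at(d,d), holds(c,b), holds(c,d), holds(d,b), holds(d,c), holds(d,d), linked(d), near(c), near(d)}
3. push(d,b)  →  {at(b,c), at(d,d), holds(b,d), holds(c,b), holds(c,d), holds(d,b), holds(d,c), linked(b), linked(d), near(c), near(d)}
4. grab(c)  →  {at(b,c), at(d,d), holds(b,d), holds(c,b), holds(c,d), holds(d,b), holds(d,c), linked(b), linked(c), linked(d), near(c), near(d)}
optimal plan length = 4; 4 > 3

No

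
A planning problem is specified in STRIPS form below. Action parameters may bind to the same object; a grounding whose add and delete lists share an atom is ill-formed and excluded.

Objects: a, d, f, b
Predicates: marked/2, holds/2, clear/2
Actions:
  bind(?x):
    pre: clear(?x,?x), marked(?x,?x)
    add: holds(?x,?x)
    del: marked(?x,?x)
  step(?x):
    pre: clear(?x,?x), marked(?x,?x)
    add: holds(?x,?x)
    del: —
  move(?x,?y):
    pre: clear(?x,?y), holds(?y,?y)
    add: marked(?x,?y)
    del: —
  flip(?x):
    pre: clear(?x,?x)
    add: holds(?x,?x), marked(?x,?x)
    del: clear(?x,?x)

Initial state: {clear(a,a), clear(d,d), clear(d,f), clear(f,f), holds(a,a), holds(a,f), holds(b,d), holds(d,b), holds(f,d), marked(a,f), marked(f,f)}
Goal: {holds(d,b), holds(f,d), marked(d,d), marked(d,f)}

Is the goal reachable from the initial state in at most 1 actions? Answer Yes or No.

1. bind(f)  →  {clear(a,a), clear(d,d), clear(d,f), clear(f,f), holds(a,a), holds(a,f), holds(b,d), holds(d,b), holds(f,d), holds(f,f), marked(a,f)}
2. move(d,f)  →  {clear(a,a), clear(d,d), clear(d,f), clear(f,f), holds(a,a), holds(a,f), holds(b,d), holds(d,b), holds(f,d), holds(f,f), marked(a,f), marked(d,f)}
3. flip(d)  →  {clear(a,a), clear(d,f), clear(f,f), holds(a,a), holds(a,f), holds(b,d), holds(d,b), holds(d,d), holds(f,d), holds(f,f), marked(a,f), marked(d,d), marked(d,f)}
optimal plan length = 3; 3 > 1

No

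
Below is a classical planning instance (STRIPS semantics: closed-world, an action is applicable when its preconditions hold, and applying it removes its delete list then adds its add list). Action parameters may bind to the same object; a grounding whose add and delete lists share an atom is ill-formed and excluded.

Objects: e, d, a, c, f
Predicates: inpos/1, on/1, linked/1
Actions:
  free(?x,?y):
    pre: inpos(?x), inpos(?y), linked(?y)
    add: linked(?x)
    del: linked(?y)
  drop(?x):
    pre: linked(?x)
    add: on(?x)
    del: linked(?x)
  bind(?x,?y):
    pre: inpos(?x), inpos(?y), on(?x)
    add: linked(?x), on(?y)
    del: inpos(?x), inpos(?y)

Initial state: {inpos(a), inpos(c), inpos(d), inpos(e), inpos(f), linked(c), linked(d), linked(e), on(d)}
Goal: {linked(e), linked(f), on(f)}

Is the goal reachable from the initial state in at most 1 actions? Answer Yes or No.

1. free(f,d)  →  {inpos(a), inpos(c), inpos(d), inpos(e), inpos(f), linked(c), linked(e), linked(f), on(d)}
2. bind(d,f)  →  {inpos(a), inpos(c), inpos(e), linked(c), linked(d), linked(e), linked(f), on(d), on(f)}
optimal plan length = 2; 2 > 1

No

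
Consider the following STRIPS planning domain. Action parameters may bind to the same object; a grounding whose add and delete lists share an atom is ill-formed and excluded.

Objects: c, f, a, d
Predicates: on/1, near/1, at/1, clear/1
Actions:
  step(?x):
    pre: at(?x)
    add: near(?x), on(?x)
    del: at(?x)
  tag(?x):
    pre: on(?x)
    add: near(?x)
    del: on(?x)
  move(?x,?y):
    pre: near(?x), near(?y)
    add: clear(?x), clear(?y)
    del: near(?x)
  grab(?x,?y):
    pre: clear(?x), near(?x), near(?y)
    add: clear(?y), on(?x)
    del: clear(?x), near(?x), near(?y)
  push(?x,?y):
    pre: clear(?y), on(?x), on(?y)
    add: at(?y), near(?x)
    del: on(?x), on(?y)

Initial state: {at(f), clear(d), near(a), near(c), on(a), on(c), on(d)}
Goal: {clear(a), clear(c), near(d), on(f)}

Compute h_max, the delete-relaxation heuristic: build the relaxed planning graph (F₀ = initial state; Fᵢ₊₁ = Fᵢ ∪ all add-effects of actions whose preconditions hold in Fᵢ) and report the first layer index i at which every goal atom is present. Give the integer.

F0 = init (7 atoms)
F1 = F0 ∪ {at(d), clear(a), clear(c), near(d), near(f), on(f)}  (13 atoms)
goal ⊆ F1  ⇒  h_max = 1

1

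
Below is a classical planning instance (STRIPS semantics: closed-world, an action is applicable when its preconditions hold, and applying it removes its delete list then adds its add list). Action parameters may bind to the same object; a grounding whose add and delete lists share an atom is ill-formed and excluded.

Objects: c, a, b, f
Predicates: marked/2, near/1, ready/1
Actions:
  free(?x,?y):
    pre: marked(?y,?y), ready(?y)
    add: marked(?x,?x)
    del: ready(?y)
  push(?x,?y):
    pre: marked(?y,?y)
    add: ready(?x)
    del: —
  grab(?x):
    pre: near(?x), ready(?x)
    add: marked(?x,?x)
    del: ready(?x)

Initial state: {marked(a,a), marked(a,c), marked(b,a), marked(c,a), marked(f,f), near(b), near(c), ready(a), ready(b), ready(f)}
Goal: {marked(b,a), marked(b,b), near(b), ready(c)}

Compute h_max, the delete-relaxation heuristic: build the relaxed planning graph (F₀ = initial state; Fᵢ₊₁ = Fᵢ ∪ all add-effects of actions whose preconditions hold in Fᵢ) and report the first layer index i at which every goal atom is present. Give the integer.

F0 = init (10 atoms)
F1 = F0 ∪ {marked(b,b), marked(c,c), ready(c)}  (13 atoms)
goal ⊆ F1  ⇒  h_max = 1

1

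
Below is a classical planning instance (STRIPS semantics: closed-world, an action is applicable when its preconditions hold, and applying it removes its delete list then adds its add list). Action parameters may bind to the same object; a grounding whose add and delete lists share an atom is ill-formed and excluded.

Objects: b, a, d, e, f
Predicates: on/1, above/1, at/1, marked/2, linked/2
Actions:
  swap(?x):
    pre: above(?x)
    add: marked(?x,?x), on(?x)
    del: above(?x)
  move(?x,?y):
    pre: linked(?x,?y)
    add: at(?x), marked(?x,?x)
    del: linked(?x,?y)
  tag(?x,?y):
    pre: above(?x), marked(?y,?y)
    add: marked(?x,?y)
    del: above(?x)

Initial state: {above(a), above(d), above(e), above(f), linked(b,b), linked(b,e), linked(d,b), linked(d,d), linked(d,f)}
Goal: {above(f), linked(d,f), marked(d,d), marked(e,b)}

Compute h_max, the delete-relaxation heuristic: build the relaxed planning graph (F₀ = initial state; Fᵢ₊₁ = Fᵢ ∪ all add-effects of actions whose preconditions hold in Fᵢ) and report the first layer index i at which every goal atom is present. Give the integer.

2

F0 = init (9 atoms)
F1 = F0 ∪ {at(b), at(d), marked(a,a), marked(b,b), marked(d,d), marked(e,e), marked(f,f), on(a), on(d), on(e), on(f)}  (20 atoms)
F2 = F1 ∪ {marked(a,b), marked(a,d), marked(a,e), marked(a,f), marked(d,a), marked(d,b), marked(d,e), marked(d,f), marked(e,a), marked(e,b), marked(e,d), marked(e,f), marked(f,a), marked(f,b), marked(f,d), marked(f,e)}  (36 atoms)
goal ⊆ F2  ⇒  h_max = 2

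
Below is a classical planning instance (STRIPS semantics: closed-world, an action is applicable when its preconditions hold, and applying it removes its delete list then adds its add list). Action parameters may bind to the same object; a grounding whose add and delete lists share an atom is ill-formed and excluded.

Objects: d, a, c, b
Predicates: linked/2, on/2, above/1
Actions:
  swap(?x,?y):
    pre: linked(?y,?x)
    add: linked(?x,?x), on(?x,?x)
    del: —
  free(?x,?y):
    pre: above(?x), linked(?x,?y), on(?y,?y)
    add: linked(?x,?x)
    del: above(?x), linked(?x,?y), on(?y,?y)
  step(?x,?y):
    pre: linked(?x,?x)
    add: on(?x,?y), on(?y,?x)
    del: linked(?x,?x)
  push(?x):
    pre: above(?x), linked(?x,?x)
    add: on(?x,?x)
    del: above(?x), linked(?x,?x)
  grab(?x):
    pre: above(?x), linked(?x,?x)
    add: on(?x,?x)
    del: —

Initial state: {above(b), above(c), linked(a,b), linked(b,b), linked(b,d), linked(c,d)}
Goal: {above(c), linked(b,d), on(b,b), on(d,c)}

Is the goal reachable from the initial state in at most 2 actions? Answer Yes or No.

1. swap(d,c)  →  {above(b), above(c), linked(a,b), linked(b,b), linked(b,d), linked(c,d), linked(d,d), on(d,d)}
2. swap(b,a)  →  {above(b), above(c), linked(a,b), linked(b,b), linked(b,d), linked(c,d), linked(d,d), on(b,b), on(d,d)}
3. step(d,c)  →  {above(b), above(c), linked(a,b), linked(b,b), linked(b,d), linked(c,d), on(b,b), on(c,d), on(d,c), on(d,d)}
optimal plan length = 3; 3 > 2

No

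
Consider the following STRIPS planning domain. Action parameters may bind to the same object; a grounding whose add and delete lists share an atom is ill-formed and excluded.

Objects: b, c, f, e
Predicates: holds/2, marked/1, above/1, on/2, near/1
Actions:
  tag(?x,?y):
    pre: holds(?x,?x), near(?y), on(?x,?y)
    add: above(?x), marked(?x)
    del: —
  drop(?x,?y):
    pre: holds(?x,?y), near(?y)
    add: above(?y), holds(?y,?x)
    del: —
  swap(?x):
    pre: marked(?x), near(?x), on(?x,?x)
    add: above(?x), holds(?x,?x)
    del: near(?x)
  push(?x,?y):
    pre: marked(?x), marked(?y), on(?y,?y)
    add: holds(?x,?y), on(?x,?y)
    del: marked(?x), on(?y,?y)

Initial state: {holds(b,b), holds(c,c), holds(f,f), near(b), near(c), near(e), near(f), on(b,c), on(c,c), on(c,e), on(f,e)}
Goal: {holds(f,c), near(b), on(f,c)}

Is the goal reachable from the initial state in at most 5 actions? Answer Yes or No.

1. tag(c,c)  →  {above(c), holds(b,b), holds(c,c), holds(f,f), marked(c), near(b), near(c), near(e), near(f), on(b,c), on(c,c), on(c,e), on(f,e)}
2. tag(f,e)  →  {above(c), above(f), holds(b,b), holds(c,c), holds(f,f), marked(c), marked(f), near(b), near(c), near(e), near(f), on(b,c), on(c,c), on(c,e), on(f,e)}
3. push(f,c)  →  {above(c), above(f), holds(b,b), holds(c,c), holds(f,c), holds(f,f), marked(c), near(b), near(c), near(e), near(f), on(b,c), on(c,e), on(f,c), on(f,e)}
optimal plan length = 3; 3 ≤ 5

Yes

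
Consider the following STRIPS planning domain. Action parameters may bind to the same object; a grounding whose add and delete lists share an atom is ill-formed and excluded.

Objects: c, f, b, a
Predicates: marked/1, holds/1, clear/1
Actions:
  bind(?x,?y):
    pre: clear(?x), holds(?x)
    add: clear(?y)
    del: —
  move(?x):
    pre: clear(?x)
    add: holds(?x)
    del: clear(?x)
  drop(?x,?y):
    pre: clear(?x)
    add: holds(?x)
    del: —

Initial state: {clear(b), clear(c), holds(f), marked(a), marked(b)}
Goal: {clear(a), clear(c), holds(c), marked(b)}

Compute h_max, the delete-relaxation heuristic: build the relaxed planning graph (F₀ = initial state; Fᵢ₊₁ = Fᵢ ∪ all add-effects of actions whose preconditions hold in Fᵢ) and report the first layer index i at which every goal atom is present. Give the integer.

F0 = init (5 atoms)
F1 = F0 ∪ {holds(b), holds(c)}  (7 atoms)
F2 = F1 ∪ {clear(a), clear(f)}  (9 atoms)
goal ⊆ F2  ⇒  h_max = 2

2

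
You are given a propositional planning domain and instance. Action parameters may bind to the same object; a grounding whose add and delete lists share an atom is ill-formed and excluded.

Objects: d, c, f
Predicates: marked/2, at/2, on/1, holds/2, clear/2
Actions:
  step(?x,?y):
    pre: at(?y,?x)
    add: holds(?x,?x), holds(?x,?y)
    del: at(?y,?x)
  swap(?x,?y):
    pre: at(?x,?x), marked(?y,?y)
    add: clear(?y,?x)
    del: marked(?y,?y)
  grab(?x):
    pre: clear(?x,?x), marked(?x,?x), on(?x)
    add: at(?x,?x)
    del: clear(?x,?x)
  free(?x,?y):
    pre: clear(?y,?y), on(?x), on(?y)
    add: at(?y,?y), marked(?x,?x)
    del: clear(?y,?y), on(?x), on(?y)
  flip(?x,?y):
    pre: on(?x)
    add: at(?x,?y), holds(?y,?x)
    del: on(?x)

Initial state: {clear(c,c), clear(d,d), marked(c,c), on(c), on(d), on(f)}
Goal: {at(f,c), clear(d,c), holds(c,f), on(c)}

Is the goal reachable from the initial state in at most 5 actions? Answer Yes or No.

Yes

1. grab(c)  →  {at(c,c), clear(d,d), marked(c,c), on(c), on(d), on(f)}
2. free(d,d)  →  {at(c,c), at(d,d), marked(c,c), marked(d,d), on(c), on(f)}
3. swap(c,d)  →  {at(c,c), at(d,d), clear(d,c), marked(c,c), on(c), on(f)}
4. flip(f,c)  →  {at(c,c), at(d,d), at(f,c), clear(d,c), holds(c,f), marked(c,c), on(c)}
optimal plan length = 4; 4 ≤ 5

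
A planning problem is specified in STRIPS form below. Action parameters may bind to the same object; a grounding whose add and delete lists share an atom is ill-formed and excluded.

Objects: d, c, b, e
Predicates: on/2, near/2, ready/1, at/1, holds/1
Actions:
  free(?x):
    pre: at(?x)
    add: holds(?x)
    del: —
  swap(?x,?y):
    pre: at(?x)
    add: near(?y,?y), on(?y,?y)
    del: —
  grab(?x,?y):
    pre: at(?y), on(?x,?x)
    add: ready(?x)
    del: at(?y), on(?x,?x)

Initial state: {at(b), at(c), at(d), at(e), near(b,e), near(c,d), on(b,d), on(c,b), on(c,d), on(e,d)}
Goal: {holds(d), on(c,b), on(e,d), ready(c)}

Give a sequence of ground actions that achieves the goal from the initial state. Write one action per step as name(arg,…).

1. free(d)  →  {at(b), at(c), at(d), at(e), holds(d), near(b,e), near(c,d), on(b,d), on(c,b), on(c,d), on(e,d)}
2. swap(d,c)  →  {at(b), at(c), at(d), at(e), holds(d), near(b,e), near(c,c), near(c,d), on(b,d), on(c,b), on(c,c), on(c,d), on(e,d)}
3. grab(c,d)  →  {at(b), at(c), at(e), holds(d), near(b,e), near(c,c), near(c,d), on(b,d), on(c,b), on(c,d), on(e,d), ready(c)}

free(d); swap(d,c); grab(c,d)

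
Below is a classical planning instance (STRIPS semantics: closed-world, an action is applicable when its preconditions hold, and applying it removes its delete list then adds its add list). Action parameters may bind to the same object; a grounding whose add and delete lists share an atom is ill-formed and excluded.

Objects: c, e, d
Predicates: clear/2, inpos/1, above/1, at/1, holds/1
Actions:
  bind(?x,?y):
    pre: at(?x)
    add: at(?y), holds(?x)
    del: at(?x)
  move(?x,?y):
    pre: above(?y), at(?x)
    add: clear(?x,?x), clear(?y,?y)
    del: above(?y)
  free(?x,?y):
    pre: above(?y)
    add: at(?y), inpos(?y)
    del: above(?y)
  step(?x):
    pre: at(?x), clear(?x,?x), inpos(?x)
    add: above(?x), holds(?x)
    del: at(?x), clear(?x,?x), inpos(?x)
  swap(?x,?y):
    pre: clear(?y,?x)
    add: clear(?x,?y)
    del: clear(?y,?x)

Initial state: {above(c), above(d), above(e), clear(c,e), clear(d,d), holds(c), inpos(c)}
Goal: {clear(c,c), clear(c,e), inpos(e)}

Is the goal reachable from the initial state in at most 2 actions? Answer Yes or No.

Yes

1. free(c,e)  →  {above(c), above(d), at(e), clear(c,e), clear(d,d), holds(c), inpos(c), inpos(e)}
2. move(e,c)  →  {above(d), at(e), clear(c,c), clear(c,e), clear(d,d), clear(e,e), holds(c), inpos(c), inpos(e)}
optimal plan length = 2; 2 ≤ 2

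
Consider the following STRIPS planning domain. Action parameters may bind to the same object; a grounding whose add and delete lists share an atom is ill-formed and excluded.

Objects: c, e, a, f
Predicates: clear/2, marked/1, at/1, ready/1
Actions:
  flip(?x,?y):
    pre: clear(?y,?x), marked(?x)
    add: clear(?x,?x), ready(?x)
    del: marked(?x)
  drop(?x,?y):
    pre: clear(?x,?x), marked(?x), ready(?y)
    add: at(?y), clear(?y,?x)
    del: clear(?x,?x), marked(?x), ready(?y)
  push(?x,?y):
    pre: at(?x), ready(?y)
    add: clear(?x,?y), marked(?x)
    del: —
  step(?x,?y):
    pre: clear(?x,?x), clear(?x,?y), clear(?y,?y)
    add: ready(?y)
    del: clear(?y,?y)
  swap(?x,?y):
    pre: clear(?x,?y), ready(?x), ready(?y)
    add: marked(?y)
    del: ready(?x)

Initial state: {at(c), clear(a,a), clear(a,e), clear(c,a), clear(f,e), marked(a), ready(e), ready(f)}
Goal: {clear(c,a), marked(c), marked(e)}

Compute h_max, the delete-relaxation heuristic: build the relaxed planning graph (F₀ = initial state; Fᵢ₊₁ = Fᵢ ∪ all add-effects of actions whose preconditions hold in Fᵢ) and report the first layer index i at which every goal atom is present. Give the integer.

F0 = init (8 atoms)
F1 = F0 ∪ {at(e), at(f), clear(c,e), clear(c,f), clear(e,a), clear(f,a), marked(c), marked(e), ready(a)}  (17 atoms)
goal ⊆ F1  ⇒  h_max = 1

1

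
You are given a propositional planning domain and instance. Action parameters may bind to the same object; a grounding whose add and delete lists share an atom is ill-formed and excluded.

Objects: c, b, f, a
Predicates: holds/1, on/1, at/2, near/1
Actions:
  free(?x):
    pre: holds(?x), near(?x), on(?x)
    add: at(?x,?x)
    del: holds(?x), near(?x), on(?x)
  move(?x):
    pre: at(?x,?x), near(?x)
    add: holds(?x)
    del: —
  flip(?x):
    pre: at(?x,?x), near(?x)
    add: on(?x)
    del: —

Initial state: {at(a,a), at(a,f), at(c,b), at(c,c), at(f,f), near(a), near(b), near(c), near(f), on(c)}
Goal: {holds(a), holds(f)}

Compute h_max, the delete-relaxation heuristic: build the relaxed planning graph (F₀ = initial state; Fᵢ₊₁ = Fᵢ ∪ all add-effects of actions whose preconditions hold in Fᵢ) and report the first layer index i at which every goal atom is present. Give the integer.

1

F0 = init (10 atoms)
F1 = F0 ∪ {holds(a), holds(c), holds(f), on(a), on(f)}  (15 atoms)
goal ⊆ F1  ⇒  h_max = 1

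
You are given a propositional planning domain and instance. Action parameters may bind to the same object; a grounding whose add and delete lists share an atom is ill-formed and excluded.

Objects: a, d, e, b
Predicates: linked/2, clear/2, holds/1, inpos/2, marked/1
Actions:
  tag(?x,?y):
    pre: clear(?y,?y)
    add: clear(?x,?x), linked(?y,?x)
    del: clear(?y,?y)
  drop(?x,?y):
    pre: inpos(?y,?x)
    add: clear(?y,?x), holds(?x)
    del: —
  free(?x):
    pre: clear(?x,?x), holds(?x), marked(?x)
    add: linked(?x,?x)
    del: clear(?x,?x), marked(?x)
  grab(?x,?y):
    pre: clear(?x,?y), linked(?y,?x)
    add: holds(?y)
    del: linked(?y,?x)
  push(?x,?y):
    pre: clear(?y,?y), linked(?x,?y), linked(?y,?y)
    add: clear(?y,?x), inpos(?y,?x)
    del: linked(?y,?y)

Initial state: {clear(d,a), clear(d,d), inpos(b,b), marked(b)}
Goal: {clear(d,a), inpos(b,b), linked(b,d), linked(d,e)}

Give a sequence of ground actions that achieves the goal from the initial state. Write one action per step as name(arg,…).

1. tag(e,d)  →  {clear(d,a), clear(e,e), inpos(b,b), linked(d,e), marked(b)}
2. tag(b,e)  →  {clear(b,b), clear(d,a), inpos(b,b), linked(d,e), linked(e,b), marked(b)}
3. tag(d,b)  →  {clear(d,a), clear(d,d), inpos(b,b), linked(b,d), linked(d,e), linked(e,b), marked(b)}

tag(e,d); tag(b,e); tag(d,b)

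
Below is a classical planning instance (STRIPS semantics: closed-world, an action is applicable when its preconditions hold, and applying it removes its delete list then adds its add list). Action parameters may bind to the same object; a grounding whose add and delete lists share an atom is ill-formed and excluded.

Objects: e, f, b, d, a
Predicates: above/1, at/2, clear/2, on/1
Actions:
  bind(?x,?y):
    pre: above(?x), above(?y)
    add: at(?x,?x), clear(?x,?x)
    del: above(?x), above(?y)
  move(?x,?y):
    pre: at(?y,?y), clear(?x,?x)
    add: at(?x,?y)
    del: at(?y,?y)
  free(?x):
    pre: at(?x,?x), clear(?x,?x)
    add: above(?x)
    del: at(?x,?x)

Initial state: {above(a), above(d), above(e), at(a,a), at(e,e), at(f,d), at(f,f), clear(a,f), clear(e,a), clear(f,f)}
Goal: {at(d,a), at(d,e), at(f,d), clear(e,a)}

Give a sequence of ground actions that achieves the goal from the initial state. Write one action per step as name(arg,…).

bind(d,e); move(d,e); move(d,a)

1. bind(d,e)  →  {above(a), at(a,a), at(d,d), at(e,e), at(f,d), at(f,f), clear(a,f), clear(d,d), clear(e,a), clear(f,f)}
2. move(d,e)  →  {above(a), at(a,a), at(d,d), at(d,e), at(f,d), at(f,f), clear(a,f), clear(d,d), clear(e,a), clear(f,f)}
3. move(d,a)  →  {above(a), at(d,a), at(d,d), at(d,e), at(f,d), at(f,f), clear(a,f), clear(d,d), clear(e,a), clear(f,f)}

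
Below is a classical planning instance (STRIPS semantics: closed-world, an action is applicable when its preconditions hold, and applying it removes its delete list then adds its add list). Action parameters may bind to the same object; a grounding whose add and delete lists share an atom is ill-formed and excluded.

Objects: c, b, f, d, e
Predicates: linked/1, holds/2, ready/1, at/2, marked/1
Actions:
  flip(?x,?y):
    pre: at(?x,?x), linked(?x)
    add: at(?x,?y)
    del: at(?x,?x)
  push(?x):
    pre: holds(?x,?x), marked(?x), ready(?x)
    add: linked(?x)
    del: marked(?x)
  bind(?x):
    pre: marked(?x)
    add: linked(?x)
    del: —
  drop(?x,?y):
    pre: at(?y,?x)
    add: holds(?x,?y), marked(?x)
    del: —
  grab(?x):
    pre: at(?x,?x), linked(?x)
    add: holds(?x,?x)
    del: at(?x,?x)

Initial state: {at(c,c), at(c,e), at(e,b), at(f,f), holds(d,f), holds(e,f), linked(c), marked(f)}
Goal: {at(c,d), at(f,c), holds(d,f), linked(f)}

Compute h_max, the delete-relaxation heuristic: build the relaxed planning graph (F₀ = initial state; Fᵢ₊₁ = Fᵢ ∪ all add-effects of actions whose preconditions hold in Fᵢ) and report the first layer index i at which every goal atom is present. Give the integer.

2

F0 = init (8 atoms)
F1 = F0 ∪ {at(c,b), at(c,d), at(c,f), holds(b,e), holds(c,c), holds(e,c), holds(f,f), linked(f), marked(b), marked(c), marked(e)}  (19 atoms)
F2 = F1 ∪ {at(f,b), at(f,c), at(f,d), at(f,e), holds(b,c), holds(d,c), holds(f,c), linked(b), linked(e), marked(d)}  (29 atoms)
goal ⊆ F2  ⇒  h_max = 2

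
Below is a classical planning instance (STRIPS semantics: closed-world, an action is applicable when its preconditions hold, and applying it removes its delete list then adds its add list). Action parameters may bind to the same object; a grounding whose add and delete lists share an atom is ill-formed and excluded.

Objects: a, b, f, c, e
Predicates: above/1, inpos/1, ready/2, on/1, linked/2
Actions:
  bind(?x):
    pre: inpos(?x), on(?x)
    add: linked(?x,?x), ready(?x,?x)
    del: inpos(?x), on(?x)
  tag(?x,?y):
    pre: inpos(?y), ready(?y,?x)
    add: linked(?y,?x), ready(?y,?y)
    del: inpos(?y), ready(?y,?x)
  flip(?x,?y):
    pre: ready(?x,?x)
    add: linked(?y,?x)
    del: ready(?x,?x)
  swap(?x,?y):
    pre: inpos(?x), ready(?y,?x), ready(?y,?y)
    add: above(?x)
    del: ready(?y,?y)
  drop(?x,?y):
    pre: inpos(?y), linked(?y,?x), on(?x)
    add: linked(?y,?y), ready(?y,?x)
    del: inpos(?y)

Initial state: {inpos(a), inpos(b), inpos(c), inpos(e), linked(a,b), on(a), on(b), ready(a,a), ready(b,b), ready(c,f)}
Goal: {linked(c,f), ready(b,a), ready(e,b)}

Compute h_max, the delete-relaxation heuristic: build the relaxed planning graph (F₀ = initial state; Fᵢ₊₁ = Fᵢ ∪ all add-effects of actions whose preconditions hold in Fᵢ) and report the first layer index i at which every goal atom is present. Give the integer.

F0 = init (10 atoms)
F1 = F0 ∪ {above(a), above(b), linked(a,a), linked(b,a), linked(b,b), linked(c,a), linked(c,b), linked(c,f), linked(e,a), linked(e,b), linked(f,a), linked(f,b), ready(a,b), ready(c,c)}  (24 atoms)
F2 = F1 ∪ {above(c), linked(a,c), linked(b,c), linked(c,c), linked(e,c), linked(e,e), linked(f,c), ready(b,a), ready(c,a), ready(c,b), ready(e,a), ready(e,b)}  (36 atoms)
goal ⊆ F2  ⇒  h_max = 2

2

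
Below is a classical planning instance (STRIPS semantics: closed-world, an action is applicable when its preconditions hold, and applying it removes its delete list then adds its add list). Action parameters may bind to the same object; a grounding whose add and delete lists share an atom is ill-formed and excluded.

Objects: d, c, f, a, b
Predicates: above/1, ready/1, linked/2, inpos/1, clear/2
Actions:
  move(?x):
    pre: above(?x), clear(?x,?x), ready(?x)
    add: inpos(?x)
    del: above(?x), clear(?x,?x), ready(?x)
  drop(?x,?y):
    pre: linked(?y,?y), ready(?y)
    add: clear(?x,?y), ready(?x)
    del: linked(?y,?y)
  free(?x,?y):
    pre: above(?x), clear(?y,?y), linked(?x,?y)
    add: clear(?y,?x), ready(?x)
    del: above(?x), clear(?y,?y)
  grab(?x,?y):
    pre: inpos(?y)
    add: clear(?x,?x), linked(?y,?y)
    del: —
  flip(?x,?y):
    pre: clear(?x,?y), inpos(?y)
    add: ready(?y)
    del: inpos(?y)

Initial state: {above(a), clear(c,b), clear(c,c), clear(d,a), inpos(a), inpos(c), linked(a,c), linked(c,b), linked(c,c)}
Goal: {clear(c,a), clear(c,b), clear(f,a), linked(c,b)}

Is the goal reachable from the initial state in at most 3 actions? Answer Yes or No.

1. free(a,c)  →  {clear(c,a), clear(c,b), clear(d,a), inpos(a), inpos(c), linked(a,c), linked(c,b), linked(c,c), ready(a)}
2. grab(d,a)  →  {clear(c,a), clear(c,b), clear(d,a), clear(d,d), inpos(a), inpos(c), linked(a,a), linked(a,c), linked(c,b), linked(c,c), ready(a)}
3. drop(f,a)  →  {clear(c,a), clear(c,b), clear(d,a), clear(d,d), clear(f,a), inpos(a), inpos(c), linked(a,c), linked(c,b), linked(c,c), ready(a), ready(f)}
optimal plan length = 3; 3 ≤ 3

Yes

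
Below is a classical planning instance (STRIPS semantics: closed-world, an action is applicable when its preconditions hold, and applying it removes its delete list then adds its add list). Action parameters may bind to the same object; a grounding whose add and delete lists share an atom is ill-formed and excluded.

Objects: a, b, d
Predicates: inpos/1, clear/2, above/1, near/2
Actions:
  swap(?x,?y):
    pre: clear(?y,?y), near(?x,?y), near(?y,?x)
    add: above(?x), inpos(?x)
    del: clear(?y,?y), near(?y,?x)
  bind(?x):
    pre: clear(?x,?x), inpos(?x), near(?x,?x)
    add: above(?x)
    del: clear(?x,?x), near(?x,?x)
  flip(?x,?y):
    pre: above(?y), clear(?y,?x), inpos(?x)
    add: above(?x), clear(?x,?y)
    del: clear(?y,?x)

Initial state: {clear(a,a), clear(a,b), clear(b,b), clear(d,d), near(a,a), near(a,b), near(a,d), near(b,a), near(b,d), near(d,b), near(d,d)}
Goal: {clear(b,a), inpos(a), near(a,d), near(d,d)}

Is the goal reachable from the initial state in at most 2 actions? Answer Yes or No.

1. swap(a,a)  →  {above(a), clear(a,b), clear(b,b), clear(d,d), inpos(a), near(a,b), near(a,d), near(b,a), near(b,d), near(d,b), near(d,d)}
2. swap(b,d)  →  {above(a), above(b), clear(a,b), clear(b,b), inpos(a), inpos(b), near(a,b), near(a,d), near(b,a), near(b,d), near(d,d)}
3. flip(b,a)  →  {above(a), above(b), clear(b,a), clear(b,b), inpos(a), inpos(b), near(a,b), near(a,d), near(b,a), near(b,d), near(d,d)}
optimal plan length = 3; 3 > 2

No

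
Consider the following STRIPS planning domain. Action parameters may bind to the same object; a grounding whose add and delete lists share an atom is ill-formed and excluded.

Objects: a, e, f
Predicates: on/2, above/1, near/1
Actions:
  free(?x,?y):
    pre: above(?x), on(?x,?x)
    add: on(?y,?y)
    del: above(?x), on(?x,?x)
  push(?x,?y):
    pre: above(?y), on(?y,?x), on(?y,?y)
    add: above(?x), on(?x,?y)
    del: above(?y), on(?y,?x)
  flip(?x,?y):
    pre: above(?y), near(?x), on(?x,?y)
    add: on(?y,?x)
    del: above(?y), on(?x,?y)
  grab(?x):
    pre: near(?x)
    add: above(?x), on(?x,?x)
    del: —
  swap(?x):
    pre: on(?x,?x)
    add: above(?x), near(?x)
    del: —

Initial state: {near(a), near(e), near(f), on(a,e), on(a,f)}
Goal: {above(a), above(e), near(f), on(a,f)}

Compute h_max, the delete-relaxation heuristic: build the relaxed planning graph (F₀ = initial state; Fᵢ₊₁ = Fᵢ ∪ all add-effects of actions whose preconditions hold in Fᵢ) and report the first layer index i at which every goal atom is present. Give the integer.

F0 = init (5 atoms)
F1 = F0 ∪ {above(a), above(e), above(f), on(a,a), on(e,e), on(f,f)}  (11 atoms)
goal ⊆ F1  ⇒  h_max = 1

1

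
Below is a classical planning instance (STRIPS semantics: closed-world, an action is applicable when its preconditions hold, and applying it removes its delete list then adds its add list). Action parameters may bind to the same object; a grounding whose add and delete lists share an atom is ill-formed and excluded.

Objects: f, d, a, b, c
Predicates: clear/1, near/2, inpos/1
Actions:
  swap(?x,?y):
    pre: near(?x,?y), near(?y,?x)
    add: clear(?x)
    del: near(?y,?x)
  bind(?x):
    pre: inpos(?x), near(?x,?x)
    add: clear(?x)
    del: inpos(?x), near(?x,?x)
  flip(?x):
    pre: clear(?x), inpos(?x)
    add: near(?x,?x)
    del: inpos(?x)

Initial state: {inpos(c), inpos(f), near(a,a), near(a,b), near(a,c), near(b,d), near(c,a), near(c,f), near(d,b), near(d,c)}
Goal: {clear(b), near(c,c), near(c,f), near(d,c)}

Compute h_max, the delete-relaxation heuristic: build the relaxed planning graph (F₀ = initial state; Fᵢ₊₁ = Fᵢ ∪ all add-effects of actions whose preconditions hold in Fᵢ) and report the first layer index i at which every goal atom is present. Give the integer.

2

F0 = init (10 atoms)
F1 = F0 ∪ {clear(a), clear(b), clear(c), clear(d)}  (14 atoms)
F2 = F1 ∪ {near(c,c)}  (15 atoms)
goal ⊆ F2  ⇒  h_max = 2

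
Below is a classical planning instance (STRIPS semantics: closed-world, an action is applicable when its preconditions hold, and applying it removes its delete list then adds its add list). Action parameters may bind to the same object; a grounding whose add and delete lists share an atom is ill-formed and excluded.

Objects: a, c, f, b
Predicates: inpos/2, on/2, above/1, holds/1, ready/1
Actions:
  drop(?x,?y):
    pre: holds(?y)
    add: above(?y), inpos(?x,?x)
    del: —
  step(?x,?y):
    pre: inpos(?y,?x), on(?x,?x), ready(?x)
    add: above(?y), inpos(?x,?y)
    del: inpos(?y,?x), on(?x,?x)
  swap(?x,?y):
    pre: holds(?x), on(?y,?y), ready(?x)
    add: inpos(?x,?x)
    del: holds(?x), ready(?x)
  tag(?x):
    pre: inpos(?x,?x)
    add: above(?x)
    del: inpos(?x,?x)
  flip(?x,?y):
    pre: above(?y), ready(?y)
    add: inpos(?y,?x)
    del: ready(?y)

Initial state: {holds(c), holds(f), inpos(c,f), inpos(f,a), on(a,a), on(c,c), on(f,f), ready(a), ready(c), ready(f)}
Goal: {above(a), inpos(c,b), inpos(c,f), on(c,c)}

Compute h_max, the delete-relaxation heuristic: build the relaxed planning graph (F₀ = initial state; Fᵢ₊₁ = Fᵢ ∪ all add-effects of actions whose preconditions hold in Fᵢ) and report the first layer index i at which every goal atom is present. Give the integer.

F0 = init (10 atoms)
F1 = F0 ∪ {above(c), above(f), inpos(a,a), inpos(a,f), inpos(b,b), inpos(c,c), inpos(f,c), inpos(f,f)}  (18 atoms)
F2 = F1 ∪ {above(a), above(b), inpos(c,a), inpos(c,b), inpos(f,b)}  (23 atoms)
goal ⊆ F2  ⇒  h_max = 2

2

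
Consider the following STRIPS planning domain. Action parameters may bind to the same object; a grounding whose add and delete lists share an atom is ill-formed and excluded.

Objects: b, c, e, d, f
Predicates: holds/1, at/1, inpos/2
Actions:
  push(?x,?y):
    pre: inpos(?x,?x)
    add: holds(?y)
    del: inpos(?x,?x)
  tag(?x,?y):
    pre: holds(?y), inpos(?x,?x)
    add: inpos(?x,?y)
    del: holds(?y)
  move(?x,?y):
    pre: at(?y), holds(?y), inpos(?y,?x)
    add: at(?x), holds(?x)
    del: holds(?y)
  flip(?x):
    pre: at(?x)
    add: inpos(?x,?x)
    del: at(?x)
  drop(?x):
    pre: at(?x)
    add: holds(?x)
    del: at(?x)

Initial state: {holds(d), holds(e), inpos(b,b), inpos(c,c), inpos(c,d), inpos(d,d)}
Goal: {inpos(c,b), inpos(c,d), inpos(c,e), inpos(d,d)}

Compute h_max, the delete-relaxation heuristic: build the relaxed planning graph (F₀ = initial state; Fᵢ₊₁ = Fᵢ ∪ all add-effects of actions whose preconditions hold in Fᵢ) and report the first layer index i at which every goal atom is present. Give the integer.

2

F0 = init (6 atoms)
F1 = F0 ∪ {holds(b), holds(c), holds(f), inpos(b,d), inpos(b,e), inpos(c,e), inpos(d,e)}  (13 atoms)
F2 = F1 ∪ {inpos(b,c), inpos(b,f), inpos(c,b), inpos(c,f), inpos(d,b), inpos(d,c), inpos(d,f)}  (20 atoms)
goal ⊆ F2  ⇒  h_max = 2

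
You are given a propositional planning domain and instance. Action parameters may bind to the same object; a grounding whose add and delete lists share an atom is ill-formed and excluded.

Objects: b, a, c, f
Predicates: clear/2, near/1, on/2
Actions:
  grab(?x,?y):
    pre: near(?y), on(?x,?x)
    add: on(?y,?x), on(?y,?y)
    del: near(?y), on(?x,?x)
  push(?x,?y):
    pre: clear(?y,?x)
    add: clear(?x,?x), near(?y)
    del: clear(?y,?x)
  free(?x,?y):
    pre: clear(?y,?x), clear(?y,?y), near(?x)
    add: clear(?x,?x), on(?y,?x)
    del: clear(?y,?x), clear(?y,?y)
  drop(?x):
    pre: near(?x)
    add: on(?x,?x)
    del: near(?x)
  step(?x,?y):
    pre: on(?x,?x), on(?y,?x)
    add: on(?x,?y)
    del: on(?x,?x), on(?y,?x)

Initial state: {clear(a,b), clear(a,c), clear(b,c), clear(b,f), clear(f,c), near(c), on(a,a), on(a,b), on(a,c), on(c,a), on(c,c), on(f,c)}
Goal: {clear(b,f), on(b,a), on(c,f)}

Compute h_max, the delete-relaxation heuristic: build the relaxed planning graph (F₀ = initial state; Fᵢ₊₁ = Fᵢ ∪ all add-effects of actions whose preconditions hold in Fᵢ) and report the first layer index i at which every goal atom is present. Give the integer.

2

F0 = init (12 atoms)
F1 = F0 ∪ {clear(b,b), clear(c,c), clear(f,f), near(a), near(b), near(f), on(c,f)}  (19 atoms)
F2 = F1 ∪ {on(b,a), on(b,b), on(b,c), on(b,f), on(f,a), on(f,f)}  (25 atoms)
goal ⊆ F2  ⇒  h_max = 2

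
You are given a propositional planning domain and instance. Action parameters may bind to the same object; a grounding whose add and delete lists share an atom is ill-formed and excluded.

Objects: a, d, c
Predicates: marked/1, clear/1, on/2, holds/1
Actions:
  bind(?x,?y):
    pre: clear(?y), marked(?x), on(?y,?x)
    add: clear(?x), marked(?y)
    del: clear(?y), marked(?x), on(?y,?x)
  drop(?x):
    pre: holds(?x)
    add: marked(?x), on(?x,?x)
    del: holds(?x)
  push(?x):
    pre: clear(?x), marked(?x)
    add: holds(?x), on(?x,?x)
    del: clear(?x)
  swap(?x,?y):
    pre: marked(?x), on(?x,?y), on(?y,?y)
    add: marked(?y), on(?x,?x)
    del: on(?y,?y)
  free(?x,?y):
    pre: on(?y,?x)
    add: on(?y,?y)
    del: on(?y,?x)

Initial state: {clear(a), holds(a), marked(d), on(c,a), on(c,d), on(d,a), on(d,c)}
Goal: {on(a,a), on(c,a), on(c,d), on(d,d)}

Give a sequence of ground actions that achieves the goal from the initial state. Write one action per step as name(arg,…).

1. drop(a)  →  {clear(a), marked(a), marked(d), on(a,a), on(c,a), on(c,d), on(d,a), on(d,c)}
2. free(a,d)  →  {clear(a), marked(a), marked(d), on(a,a), on(c,a), on(c,d), on(d,c), on(d,d)}

drop(a); free(a,d)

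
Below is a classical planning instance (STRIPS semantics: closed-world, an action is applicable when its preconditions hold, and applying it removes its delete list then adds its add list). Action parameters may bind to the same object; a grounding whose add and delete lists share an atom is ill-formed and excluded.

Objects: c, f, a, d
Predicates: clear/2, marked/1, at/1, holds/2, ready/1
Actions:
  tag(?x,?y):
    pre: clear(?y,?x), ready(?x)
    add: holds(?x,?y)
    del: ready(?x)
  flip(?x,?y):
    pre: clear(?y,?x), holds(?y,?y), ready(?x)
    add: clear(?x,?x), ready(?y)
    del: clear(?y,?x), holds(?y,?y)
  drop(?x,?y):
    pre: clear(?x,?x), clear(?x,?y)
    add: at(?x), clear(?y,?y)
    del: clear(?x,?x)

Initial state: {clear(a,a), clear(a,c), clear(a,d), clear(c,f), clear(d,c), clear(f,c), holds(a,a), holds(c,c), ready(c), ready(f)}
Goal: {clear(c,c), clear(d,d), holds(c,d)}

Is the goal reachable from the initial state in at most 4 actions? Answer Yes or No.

1. flip(c,a)  →  {clear(a,a), clear(a,d), clear(c,c), clear(c,f), clear(d,c), clear(f,c), holds(c,c), ready(a), ready(c), ready(f)}
2. tag(c,d)  →  {clear(a,a), clear(a,d), clear(c,c), clear(c,f), clear(d,c), clear(f,c), holds(c,c), holds(c,d), ready(a), ready(f)}
3. drop(a,d)  →  {at(a), clear(a,d), clear(c,c), clear(c,f), clear(d,c), clear(d,d), clear(f,c), holds(c,c), holds(c,d), ready(a), ready(f)}
optimal plan length = 3; 3 ≤ 4

Yes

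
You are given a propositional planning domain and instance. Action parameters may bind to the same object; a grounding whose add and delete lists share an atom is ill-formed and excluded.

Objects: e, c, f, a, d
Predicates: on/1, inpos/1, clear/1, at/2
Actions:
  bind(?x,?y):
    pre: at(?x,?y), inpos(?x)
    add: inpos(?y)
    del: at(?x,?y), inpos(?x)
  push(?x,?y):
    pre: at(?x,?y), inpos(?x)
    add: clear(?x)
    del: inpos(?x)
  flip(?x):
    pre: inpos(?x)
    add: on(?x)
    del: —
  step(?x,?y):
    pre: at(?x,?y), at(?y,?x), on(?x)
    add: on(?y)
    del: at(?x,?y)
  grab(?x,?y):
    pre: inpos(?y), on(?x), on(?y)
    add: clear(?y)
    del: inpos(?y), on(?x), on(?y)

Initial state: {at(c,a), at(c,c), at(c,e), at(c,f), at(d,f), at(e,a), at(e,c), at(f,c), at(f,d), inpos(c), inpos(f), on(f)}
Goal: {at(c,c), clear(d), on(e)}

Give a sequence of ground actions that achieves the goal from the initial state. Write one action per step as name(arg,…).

1. bind(c,e)  →  {at(c,a), at(c,c), at(c,f), at(d,f), at(e,a), at(e,c), at(f,c), at(f,d), inpos(e), inpos(f), on(f)}
2. bind(f,d)  →  {at(c,a), at(c,c), at(c,f), at(d,f), at(e,a), at(e,c), at(f,c), inpos(d), inpos(e), on(f)}
3. push(d,f)  →  {at(c,a), at(c,c), at(c,f), at(d,f), at(e,a), at(e,c), at(f,c), clear(d), inpos(e), on(f)}
4. flip(e)  →  {at(c,a), at(c,c), at(c,f), at(d,f), at(e,a), at(e,c), at(f,c), clear(d), inpos(e), on(e), on(f)}

bind(c,e); bind(f,d); push(d,f); flip(e)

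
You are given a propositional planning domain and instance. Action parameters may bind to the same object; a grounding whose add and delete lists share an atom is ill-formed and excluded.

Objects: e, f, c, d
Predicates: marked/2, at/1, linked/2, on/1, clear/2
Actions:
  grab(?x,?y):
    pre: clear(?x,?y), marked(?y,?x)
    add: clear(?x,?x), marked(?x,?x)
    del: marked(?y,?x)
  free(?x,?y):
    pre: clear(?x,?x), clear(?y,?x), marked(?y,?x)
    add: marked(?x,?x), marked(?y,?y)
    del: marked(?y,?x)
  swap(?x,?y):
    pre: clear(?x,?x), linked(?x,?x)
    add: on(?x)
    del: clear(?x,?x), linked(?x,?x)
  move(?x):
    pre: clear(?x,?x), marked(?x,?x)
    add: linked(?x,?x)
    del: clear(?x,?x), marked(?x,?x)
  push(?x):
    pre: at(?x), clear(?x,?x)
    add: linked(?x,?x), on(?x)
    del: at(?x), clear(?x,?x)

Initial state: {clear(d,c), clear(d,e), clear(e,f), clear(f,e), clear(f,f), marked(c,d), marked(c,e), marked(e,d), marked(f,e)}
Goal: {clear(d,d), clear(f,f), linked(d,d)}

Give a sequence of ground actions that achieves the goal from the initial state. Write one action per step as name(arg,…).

grab(d,e); move(d); grab(d,c)

1. grab(d,e)  →  {clear(d,c), clear(d,d), clear(d,e), clear(e,f), clear(f,e), clear(f,f), marked(c,d), marked(c,e), marked(d,d), marked(f,e)}
2. move(d)  →  {clear(d,c), clear(d,e), clear(e,f), clear(f,e), clear(f,f), linked(d,d), marked(c,d), marked(c,e), marked(f,e)}
3. grab(d,c)  →  {clear(d,c), clear(d,d), clear(d,e), clear(e,f), clear(f,e), clear(f,f), linked(d,d), marked(c,e), marked(d,d), marked(f,e)}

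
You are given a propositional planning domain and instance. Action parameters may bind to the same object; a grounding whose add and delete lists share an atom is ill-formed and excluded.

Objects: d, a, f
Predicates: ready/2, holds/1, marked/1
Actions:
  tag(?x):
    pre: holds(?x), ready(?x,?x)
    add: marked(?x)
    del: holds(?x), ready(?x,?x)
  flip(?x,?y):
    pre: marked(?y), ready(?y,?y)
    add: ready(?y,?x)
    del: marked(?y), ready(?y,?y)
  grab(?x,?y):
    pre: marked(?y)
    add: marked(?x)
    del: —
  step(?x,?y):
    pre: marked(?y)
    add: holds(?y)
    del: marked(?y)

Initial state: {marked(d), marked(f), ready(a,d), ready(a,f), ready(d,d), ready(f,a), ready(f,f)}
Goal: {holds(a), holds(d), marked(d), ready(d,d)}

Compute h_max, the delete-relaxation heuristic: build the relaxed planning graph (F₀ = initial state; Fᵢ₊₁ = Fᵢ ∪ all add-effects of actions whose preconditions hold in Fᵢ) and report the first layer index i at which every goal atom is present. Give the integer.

F0 = init (7 atoms)
F1 = F0 ∪ {holds(d), holds(f), marked(a), ready(d,a), ready(d,f), ready(f,d)}  (13 atoms)
F2 = F1 ∪ {holds(a)}  (14 atoms)
goal ⊆ F2  ⇒  h_max = 2

2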